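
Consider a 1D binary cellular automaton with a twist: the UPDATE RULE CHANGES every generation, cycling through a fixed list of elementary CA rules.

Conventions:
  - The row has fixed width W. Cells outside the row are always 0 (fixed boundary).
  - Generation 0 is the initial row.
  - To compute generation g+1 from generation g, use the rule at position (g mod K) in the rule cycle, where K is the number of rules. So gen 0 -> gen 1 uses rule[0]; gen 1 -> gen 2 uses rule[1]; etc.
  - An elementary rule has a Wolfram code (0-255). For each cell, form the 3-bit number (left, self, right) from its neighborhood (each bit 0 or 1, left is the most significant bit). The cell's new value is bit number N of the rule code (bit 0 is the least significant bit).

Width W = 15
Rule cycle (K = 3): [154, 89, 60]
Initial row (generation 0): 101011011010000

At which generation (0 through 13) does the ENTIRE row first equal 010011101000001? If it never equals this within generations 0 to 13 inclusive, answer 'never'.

Answer: never

Derivation:
Gen 0: 101011011010000
Gen 1 (rule 154): 000010010001000
Gen 2 (rule 89): 111001001100111
Gen 3 (rule 60): 100101101010100
Gen 4 (rule 154): 011001000000010
Gen 5 (rule 89): 011100111111001
Gen 6 (rule 60): 010010100000101
Gen 7 (rule 154): 101100010001000
Gen 8 (rule 89): 001111001100111
Gen 9 (rule 60): 001000101010100
Gen 10 (rule 154): 010101000000010
Gen 11 (rule 89): 000000111111001
Gen 12 (rule 60): 000000100000101
Gen 13 (rule 154): 000001010001000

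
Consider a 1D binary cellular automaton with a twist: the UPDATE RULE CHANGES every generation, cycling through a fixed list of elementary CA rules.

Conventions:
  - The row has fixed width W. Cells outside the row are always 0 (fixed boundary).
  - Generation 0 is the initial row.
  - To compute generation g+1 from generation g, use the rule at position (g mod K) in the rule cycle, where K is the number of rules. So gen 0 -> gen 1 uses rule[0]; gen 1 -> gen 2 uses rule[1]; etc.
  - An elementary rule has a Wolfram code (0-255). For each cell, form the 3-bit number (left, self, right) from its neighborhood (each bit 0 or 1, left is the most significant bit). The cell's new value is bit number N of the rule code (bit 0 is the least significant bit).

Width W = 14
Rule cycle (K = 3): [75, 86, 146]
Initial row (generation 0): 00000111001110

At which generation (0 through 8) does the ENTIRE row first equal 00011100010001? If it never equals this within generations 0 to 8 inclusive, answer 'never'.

Answer: 5

Derivation:
Gen 0: 00000111001110
Gen 1 (rule 75): 11111101011010
Gen 2 (rule 86): 00000101001011
Gen 3 (rule 146): 00001000110000
Gen 4 (rule 75): 11110011110111
Gen 5 (rule 86): 00011100010001
Gen 6 (rule 146): 00101010101010
Gen 7 (rule 75): 11000000000000
Gen 8 (rule 86): 01100000000000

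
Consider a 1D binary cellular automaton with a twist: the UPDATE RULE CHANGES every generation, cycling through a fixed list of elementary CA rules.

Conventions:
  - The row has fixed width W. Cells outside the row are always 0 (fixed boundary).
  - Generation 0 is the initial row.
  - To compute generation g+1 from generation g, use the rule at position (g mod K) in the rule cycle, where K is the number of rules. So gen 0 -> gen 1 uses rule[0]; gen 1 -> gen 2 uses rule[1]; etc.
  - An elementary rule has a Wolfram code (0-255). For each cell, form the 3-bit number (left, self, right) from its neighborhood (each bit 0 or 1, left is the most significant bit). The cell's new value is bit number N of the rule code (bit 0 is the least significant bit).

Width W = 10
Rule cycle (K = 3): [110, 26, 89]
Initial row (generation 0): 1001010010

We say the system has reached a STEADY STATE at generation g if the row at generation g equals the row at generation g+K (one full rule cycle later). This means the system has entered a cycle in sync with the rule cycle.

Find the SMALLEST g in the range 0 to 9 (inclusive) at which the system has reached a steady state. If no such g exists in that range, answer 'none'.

Answer: 5

Derivation:
Gen 0: 1001010010
Gen 1 (rule 110): 1011110110
Gen 2 (rule 26): 0010000101
Gen 3 (rule 89): 1001110000
Gen 4 (rule 110): 1011010000
Gen 5 (rule 26): 0010001000
Gen 6 (rule 89): 1001100111
Gen 7 (rule 110): 1011101101
Gen 8 (rule 26): 0010001000
Gen 9 (rule 89): 1001100111
Gen 10 (rule 110): 1011101101
Gen 11 (rule 26): 0010001000
Gen 12 (rule 89): 1001100111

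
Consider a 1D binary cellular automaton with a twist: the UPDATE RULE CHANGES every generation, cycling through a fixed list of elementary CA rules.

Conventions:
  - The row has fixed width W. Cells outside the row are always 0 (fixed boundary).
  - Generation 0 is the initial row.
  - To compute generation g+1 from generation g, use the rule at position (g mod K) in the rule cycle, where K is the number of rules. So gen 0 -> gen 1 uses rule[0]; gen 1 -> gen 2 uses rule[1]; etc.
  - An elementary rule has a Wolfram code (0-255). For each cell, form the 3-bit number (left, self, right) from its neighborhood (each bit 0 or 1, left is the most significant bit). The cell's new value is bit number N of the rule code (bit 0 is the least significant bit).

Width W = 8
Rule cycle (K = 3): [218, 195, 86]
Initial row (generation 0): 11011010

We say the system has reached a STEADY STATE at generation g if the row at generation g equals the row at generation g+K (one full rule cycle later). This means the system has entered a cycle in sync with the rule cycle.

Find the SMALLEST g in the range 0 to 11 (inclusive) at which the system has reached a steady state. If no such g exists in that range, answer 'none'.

Gen 0: 11011010
Gen 1 (rule 218): 11011001
Gen 2 (rule 195): 01001010
Gen 3 (rule 86): 11111011
Gen 4 (rule 218): 11111011
Gen 5 (rule 195): 01111001
Gen 6 (rule 86): 10001111
Gen 7 (rule 218): 01011111
Gen 8 (rule 195): 10001111
Gen 9 (rule 86): 11010001
Gen 10 (rule 218): 11001010
Gen 11 (rule 195): 01010000
Gen 12 (rule 86): 11011000
Gen 13 (rule 218): 11011100
Gen 14 (rule 195): 01001101

Answer: none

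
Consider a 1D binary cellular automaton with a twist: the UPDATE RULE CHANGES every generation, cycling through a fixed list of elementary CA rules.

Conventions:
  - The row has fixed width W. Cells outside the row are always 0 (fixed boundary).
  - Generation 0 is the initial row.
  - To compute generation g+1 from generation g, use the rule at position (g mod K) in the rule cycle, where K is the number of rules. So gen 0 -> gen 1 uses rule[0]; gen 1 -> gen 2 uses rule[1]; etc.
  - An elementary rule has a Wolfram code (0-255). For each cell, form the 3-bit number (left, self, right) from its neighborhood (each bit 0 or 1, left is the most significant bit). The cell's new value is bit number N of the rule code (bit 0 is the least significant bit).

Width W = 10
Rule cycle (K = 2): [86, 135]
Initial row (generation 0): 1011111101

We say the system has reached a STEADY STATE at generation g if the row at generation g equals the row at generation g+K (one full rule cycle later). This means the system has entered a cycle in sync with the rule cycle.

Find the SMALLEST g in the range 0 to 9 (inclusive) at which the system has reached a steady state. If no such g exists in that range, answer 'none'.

Answer: 0

Derivation:
Gen 0: 1011111101
Gen 1 (rule 86): 1000000101
Gen 2 (rule 135): 1011111101
Gen 3 (rule 86): 1000000101
Gen 4 (rule 135): 1011111101
Gen 5 (rule 86): 1000000101
Gen 6 (rule 135): 1011111101
Gen 7 (rule 86): 1000000101
Gen 8 (rule 135): 1011111101
Gen 9 (rule 86): 1000000101
Gen 10 (rule 135): 1011111101
Gen 11 (rule 86): 1000000101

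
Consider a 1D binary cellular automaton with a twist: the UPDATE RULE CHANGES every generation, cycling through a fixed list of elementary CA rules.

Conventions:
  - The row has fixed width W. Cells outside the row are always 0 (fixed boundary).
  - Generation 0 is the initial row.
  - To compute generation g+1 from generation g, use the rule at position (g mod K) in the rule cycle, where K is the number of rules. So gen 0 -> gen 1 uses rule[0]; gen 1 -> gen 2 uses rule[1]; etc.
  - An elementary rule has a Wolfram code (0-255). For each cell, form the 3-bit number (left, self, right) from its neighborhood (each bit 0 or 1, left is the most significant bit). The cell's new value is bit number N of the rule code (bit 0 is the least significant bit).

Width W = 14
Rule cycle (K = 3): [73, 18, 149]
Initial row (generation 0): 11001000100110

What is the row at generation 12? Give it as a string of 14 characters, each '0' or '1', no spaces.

Answer: 10111110101011

Derivation:
Gen 0: 11001000100110
Gen 1 (rule 73): 11000010000110
Gen 2 (rule 18): 00100101001001
Gen 3 (rule 149): 10110101101101
Gen 4 (rule 73): 00110001101100
Gen 5 (rule 18): 01001010000010
Gen 6 (rule 149): 01101011111011
Gen 7 (rule 73): 01100010001011
Gen 8 (rule 18): 10010101010000
Gen 9 (rule 149): 11010101011111
Gen 10 (rule 73): 11000000010001
Gen 11 (rule 18): 00100000101010
Gen 12 (rule 149): 10111110101011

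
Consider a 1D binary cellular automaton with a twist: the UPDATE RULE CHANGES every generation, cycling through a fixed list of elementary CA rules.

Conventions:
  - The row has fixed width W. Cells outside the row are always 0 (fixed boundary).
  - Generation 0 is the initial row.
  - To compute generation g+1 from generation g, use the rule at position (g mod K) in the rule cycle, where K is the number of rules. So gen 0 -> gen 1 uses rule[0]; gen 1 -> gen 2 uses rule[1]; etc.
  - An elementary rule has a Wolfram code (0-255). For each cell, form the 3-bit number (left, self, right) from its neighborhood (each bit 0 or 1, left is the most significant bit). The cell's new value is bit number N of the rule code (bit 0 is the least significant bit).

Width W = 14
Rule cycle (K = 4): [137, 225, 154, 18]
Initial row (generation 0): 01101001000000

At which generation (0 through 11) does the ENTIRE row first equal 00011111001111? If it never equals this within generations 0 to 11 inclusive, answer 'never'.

Gen 0: 01101001000000
Gen 1 (rule 137): 01000000011111
Gen 2 (rule 225): 00011111001111
Gen 3 (rule 154): 00111110111110
Gen 4 (rule 18): 01000000000001
Gen 5 (rule 137): 00011111111100
Gen 6 (rule 225): 11001111111101
Gen 7 (rule 154): 10111111111000
Gen 8 (rule 18): 00000000000100
Gen 9 (rule 137): 11111111110001
Gen 10 (rule 225): 01111111110100
Gen 11 (rule 154): 11111111100010

Answer: 2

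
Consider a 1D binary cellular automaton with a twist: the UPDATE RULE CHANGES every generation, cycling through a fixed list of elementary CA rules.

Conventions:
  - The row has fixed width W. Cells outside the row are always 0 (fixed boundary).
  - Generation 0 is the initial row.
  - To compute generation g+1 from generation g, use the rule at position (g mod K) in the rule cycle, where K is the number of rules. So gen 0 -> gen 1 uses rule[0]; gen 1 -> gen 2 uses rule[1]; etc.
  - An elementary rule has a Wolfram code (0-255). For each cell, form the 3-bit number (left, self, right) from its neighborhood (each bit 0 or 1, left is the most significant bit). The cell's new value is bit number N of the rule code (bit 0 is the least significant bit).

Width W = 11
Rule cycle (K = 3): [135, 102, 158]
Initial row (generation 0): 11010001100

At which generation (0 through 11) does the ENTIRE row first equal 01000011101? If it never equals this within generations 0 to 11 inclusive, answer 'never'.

Gen 0: 11010001100
Gen 1 (rule 135): 00010110001
Gen 2 (rule 102): 00111010011
Gen 3 (rule 158): 01110011110
Gen 4 (rule 135): 10100101100
Gen 5 (rule 102): 11101110100
Gen 6 (rule 158): 11001100110
Gen 7 (rule 135): 00010001000
Gen 8 (rule 102): 00110011000
Gen 9 (rule 158): 01101110100
Gen 10 (rule 135): 10000100101
Gen 11 (rule 102): 10001101111

Answer: never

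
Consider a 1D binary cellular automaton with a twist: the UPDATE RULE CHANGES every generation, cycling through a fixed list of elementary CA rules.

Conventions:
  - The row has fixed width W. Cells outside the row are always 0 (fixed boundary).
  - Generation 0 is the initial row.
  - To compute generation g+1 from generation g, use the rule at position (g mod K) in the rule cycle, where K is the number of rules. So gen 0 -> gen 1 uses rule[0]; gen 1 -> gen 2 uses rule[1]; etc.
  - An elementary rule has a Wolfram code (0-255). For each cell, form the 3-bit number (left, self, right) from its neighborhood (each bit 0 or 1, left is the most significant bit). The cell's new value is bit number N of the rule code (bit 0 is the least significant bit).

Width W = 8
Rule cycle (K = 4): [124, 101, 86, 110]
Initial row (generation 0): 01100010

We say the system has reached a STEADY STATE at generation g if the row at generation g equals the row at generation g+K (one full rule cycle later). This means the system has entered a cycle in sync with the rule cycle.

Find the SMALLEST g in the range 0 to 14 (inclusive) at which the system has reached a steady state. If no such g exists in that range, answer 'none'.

Answer: 10

Derivation:
Gen 0: 01100010
Gen 1 (rule 124): 01110011
Gen 2 (rule 101): 00010001
Gen 3 (rule 86): 00111011
Gen 4 (rule 110): 01101111
Gen 5 (rule 124): 01111001
Gen 6 (rule 101): 00001001
Gen 7 (rule 86): 00011111
Gen 8 (rule 110): 00110001
Gen 9 (rule 124): 00111001
Gen 10 (rule 101): 10001001
Gen 11 (rule 86): 11011111
Gen 12 (rule 110): 11110001
Gen 13 (rule 124): 10011001
Gen 14 (rule 101): 10001001
Gen 15 (rule 86): 11011111
Gen 16 (rule 110): 11110001
Gen 17 (rule 124): 10011001
Gen 18 (rule 101): 10001001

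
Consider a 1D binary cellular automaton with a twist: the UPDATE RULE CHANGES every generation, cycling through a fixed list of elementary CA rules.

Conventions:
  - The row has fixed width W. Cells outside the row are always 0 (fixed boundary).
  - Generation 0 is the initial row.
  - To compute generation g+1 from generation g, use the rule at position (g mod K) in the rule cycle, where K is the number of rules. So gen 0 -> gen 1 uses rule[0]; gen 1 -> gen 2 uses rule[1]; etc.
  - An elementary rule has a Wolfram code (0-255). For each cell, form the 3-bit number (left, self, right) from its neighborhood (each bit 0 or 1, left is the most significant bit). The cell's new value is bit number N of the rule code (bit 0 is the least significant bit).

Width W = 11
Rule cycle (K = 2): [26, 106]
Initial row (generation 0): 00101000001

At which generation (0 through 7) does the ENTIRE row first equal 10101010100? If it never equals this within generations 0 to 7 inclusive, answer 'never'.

Gen 0: 00101000001
Gen 1 (rule 26): 01000100010
Gen 2 (rule 106): 10001000100
Gen 3 (rule 26): 01010101010
Gen 4 (rule 106): 10101010100
Gen 5 (rule 26): 00000000010
Gen 6 (rule 106): 00000000100
Gen 7 (rule 26): 00000001010

Answer: 4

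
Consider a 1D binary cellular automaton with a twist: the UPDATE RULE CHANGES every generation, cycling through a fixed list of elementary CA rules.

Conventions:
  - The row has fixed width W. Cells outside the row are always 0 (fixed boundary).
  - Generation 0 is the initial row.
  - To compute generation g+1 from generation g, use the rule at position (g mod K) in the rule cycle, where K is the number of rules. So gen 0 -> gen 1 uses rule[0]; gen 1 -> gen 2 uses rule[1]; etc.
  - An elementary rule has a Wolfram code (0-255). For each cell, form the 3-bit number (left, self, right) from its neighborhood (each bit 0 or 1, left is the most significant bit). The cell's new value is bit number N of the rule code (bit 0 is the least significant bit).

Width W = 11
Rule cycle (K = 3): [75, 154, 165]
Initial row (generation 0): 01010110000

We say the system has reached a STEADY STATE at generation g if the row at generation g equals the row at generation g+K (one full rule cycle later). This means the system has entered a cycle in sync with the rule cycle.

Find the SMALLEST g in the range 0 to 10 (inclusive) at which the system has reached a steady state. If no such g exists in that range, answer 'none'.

Answer: none

Derivation:
Gen 0: 01010110000
Gen 1 (rule 75): 10000110111
Gen 2 (rule 154): 01001100110
Gen 3 (rule 165): 01000000000
Gen 4 (rule 75): 10011111111
Gen 5 (rule 154): 01111111110
Gen 6 (rule 165): 00111111100
Gen 7 (rule 75): 11100000101
Gen 8 (rule 154): 11010001000
Gen 9 (rule 165): 00110101011
Gen 10 (rule 75): 11110000011
Gen 11 (rule 154): 11101000110
Gen 12 (rule 165): 01011010000
Gen 13 (rule 75): 10011000111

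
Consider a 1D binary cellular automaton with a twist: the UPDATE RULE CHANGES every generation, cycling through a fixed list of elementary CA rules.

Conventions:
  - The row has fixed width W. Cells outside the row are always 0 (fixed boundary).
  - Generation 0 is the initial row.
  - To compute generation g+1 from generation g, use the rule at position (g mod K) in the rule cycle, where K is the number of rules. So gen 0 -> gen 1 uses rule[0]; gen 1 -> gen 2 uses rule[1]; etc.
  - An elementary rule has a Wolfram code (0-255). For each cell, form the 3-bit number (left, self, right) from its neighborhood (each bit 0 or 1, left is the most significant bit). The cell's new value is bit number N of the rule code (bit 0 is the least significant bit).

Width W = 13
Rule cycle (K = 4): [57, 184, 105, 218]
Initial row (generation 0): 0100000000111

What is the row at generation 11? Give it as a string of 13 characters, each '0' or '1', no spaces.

Gen 0: 0100000000111
Gen 1 (rule 57): 0011111110100
Gen 2 (rule 184): 0011111101010
Gen 3 (rule 105): 1010000110100
Gen 4 (rule 218): 0001001110010
Gen 5 (rule 57): 1100101001001
Gen 6 (rule 184): 1010010100100
Gen 7 (rule 105): 0100001000001
Gen 8 (rule 218): 1010010100010
Gen 9 (rule 57): 0101001011001
Gen 10 (rule 184): 0010100110100
Gen 11 (rule 105): 1001000111001

Answer: 1001000111001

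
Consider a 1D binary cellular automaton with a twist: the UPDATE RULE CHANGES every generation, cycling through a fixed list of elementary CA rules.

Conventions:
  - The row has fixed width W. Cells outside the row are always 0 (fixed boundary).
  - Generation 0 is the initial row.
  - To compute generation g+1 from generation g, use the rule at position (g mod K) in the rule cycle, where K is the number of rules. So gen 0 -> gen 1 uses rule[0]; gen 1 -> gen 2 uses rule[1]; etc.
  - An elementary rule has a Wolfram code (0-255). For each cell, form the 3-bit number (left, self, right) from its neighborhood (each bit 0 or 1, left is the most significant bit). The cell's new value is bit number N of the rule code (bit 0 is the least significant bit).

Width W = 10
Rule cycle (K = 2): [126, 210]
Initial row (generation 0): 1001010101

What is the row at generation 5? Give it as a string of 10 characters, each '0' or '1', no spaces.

Answer: 1111000111

Derivation:
Gen 0: 1001010101
Gen 1 (rule 126): 1111111111
Gen 2 (rule 210): 0111111111
Gen 3 (rule 126): 1100000001
Gen 4 (rule 210): 0110000010
Gen 5 (rule 126): 1111000111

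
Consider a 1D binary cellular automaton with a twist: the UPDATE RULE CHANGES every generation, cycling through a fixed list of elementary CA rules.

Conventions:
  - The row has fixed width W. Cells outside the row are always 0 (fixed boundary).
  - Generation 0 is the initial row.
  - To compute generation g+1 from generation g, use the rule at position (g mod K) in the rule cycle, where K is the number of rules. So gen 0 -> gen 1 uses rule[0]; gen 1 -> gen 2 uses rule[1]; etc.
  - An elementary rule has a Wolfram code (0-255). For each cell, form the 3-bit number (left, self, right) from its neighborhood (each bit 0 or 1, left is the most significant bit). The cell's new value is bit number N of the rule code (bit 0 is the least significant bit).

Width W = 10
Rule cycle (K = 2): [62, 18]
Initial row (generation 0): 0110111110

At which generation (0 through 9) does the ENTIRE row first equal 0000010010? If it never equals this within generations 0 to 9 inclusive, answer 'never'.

Answer: 2

Derivation:
Gen 0: 0110111110
Gen 1 (rule 62): 1101100001
Gen 2 (rule 18): 0000010010
Gen 3 (rule 62): 0000111111
Gen 4 (rule 18): 0001000000
Gen 5 (rule 62): 0011100000
Gen 6 (rule 18): 0100010000
Gen 7 (rule 62): 1110111000
Gen 8 (rule 18): 0000000100
Gen 9 (rule 62): 0000001110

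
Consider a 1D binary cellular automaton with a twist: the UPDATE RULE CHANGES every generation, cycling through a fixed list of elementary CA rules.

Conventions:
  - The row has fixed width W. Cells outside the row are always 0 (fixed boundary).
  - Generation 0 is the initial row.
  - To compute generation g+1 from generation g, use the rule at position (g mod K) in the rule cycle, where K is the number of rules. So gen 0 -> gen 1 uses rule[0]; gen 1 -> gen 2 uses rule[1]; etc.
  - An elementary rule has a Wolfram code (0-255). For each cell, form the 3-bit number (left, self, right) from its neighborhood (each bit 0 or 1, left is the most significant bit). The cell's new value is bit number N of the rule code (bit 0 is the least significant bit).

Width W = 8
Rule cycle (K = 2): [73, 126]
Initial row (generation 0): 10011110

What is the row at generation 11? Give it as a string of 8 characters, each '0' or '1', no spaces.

Gen 0: 10011110
Gen 1 (rule 73): 00010010
Gen 2 (rule 126): 00111111
Gen 3 (rule 73): 10100001
Gen 4 (rule 126): 11110011
Gen 5 (rule 73): 10010011
Gen 6 (rule 126): 11111111
Gen 7 (rule 73): 10000001
Gen 8 (rule 126): 11000011
Gen 9 (rule 73): 11011011
Gen 10 (rule 126): 11111111
Gen 11 (rule 73): 10000001

Answer: 10000001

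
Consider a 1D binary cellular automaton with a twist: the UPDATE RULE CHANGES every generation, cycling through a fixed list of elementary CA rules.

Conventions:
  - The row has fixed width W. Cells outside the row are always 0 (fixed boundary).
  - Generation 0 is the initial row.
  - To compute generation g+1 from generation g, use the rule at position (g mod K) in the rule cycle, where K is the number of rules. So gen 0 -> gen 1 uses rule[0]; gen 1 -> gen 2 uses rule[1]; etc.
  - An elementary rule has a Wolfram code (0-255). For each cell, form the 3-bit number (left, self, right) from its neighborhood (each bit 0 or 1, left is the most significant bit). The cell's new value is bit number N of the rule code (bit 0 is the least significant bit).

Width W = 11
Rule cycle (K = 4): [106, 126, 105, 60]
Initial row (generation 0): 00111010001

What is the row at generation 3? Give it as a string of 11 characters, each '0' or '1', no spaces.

Gen 0: 00111010001
Gen 1 (rule 106): 01101100010
Gen 2 (rule 126): 11111110111
Gen 3 (rule 105): 10000011101

Answer: 10000011101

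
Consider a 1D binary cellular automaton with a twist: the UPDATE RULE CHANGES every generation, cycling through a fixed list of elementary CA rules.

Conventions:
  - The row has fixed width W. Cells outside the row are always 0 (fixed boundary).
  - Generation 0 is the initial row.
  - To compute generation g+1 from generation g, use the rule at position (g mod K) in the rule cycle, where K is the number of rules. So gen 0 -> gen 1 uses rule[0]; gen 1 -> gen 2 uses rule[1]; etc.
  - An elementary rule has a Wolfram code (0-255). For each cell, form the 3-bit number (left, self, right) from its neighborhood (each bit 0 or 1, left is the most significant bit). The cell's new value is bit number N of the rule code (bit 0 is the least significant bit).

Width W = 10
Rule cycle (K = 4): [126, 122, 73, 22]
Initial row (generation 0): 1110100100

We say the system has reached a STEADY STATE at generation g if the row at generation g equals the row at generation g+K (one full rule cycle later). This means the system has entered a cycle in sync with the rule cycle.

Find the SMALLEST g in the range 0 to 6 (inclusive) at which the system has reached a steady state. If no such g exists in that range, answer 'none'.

Answer: none

Derivation:
Gen 0: 1110100100
Gen 1 (rule 126): 1011111110
Gen 2 (rule 122): 0110000011
Gen 3 (rule 73): 0110111011
Gen 4 (rule 22): 1000000000
Gen 5 (rule 126): 1100000000
Gen 6 (rule 122): 1110000000
Gen 7 (rule 73): 1010111111
Gen 8 (rule 22): 1010000000
Gen 9 (rule 126): 1111000000
Gen 10 (rule 122): 1001100000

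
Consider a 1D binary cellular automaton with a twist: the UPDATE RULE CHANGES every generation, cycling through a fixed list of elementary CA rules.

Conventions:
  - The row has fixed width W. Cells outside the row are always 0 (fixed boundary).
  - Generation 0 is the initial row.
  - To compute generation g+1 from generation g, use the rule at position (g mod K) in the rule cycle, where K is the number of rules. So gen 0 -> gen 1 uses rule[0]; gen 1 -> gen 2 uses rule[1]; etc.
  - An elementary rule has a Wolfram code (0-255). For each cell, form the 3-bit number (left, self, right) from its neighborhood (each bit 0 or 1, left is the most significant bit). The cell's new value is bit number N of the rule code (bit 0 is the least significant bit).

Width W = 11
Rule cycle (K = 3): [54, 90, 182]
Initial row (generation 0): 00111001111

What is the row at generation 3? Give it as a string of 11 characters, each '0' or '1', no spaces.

Answer: 11110110100

Derivation:
Gen 0: 00111001111
Gen 1 (rule 54): 01000110000
Gen 2 (rule 90): 10101111000
Gen 3 (rule 182): 11110110100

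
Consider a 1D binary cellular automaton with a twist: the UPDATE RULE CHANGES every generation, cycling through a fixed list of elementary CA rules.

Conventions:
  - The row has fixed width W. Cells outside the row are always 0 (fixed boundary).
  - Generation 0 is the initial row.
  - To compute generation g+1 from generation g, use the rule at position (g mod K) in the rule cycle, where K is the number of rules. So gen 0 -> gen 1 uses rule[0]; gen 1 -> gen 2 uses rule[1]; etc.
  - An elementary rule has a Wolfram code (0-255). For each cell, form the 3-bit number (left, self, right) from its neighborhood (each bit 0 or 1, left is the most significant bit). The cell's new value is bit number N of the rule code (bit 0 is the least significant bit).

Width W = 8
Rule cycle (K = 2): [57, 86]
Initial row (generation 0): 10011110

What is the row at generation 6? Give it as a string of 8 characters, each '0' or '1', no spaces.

Answer: 11111011

Derivation:
Gen 0: 10011110
Gen 1 (rule 57): 01010001
Gen 2 (rule 86): 11011011
Gen 3 (rule 57): 10110110
Gen 4 (rule 86): 10010011
Gen 5 (rule 57): 01001010
Gen 6 (rule 86): 11111011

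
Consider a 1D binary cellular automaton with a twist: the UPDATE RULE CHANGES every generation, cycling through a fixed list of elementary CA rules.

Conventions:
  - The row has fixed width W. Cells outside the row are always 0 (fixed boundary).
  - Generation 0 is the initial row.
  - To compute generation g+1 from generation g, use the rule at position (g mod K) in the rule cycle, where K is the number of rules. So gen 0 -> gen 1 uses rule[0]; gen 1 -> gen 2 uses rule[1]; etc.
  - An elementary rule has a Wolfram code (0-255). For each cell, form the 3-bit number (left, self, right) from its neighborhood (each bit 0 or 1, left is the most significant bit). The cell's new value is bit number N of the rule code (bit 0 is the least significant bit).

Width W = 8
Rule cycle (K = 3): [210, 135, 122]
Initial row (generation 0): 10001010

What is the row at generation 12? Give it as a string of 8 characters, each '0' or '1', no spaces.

Answer: 01110011

Derivation:
Gen 0: 10001010
Gen 1 (rule 210): 01010001
Gen 2 (rule 135): 11010111
Gen 3 (rule 122): 11101101
Gen 4 (rule 210): 01100100
Gen 5 (rule 135): 10001101
Gen 6 (rule 122): 01011110
Gen 7 (rule 210): 10001111
Gen 8 (rule 135): 10110110
Gen 9 (rule 122): 01111111
Gen 10 (rule 210): 10111111
Gen 11 (rule 135): 10011110
Gen 12 (rule 122): 01110011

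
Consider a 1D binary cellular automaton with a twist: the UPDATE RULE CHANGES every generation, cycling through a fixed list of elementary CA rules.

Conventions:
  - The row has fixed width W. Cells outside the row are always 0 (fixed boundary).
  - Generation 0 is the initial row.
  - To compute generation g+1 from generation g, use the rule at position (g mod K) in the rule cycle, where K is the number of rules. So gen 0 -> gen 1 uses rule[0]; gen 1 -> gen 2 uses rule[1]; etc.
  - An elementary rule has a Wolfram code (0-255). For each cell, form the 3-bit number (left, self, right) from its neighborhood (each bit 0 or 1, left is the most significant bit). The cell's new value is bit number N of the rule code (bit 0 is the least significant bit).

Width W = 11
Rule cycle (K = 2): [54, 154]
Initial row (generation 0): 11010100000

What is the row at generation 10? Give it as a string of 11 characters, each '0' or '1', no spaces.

Answer: 11101111110

Derivation:
Gen 0: 11010100000
Gen 1 (rule 54): 00111110000
Gen 2 (rule 154): 01111101000
Gen 3 (rule 54): 10000011100
Gen 4 (rule 154): 01000111010
Gen 5 (rule 54): 11101000111
Gen 6 (rule 154): 11000101110
Gen 7 (rule 54): 00101110001
Gen 8 (rule 154): 01001101010
Gen 9 (rule 54): 11110011111
Gen 10 (rule 154): 11101111110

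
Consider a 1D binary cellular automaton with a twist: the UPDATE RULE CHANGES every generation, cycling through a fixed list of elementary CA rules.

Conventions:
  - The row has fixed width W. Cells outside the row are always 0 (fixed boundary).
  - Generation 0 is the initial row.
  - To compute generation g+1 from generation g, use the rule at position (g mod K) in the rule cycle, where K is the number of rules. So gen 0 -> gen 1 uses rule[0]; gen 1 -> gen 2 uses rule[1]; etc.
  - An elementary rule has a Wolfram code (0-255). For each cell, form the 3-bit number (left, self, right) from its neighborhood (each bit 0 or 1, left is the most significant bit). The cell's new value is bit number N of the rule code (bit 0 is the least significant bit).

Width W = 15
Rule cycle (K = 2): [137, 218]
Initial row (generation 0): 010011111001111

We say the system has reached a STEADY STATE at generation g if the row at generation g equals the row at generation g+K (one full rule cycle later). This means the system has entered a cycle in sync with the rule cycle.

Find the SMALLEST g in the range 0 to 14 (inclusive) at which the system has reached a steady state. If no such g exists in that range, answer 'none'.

Gen 0: 010011111001111
Gen 1 (rule 137): 000011110001110
Gen 2 (rule 218): 000111111011111
Gen 3 (rule 137): 110111110011110
Gen 4 (rule 218): 110111111111111
Gen 5 (rule 137): 100111111111110
Gen 6 (rule 218): 011111111111111
Gen 7 (rule 137): 011111111111110
Gen 8 (rule 218): 111111111111111
Gen 9 (rule 137): 111111111111110
Gen 10 (rule 218): 111111111111111
Gen 11 (rule 137): 111111111111110
Gen 12 (rule 218): 111111111111111
Gen 13 (rule 137): 111111111111110
Gen 14 (rule 218): 111111111111111
Gen 15 (rule 137): 111111111111110
Gen 16 (rule 218): 111111111111111

Answer: 8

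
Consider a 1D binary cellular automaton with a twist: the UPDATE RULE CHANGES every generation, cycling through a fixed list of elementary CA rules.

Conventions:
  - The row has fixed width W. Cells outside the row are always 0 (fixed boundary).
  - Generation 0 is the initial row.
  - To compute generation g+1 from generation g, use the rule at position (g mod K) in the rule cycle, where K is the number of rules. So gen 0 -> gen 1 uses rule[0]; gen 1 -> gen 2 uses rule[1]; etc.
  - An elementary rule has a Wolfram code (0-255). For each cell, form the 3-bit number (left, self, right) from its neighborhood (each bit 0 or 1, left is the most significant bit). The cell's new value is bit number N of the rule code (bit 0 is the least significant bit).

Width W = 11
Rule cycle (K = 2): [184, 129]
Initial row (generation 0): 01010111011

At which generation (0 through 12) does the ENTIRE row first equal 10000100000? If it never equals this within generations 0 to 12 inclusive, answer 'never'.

Answer: 2

Derivation:
Gen 0: 01010111011
Gen 1 (rule 184): 00101110110
Gen 2 (rule 129): 10000100000
Gen 3 (rule 184): 01000010000
Gen 4 (rule 129): 00011000111
Gen 5 (rule 184): 00010100110
Gen 6 (rule 129): 11000000000
Gen 7 (rule 184): 10100000000
Gen 8 (rule 129): 00001111111
Gen 9 (rule 184): 00001111110
Gen 10 (rule 129): 11100111100
Gen 11 (rule 184): 11010111010
Gen 12 (rule 129): 00000010000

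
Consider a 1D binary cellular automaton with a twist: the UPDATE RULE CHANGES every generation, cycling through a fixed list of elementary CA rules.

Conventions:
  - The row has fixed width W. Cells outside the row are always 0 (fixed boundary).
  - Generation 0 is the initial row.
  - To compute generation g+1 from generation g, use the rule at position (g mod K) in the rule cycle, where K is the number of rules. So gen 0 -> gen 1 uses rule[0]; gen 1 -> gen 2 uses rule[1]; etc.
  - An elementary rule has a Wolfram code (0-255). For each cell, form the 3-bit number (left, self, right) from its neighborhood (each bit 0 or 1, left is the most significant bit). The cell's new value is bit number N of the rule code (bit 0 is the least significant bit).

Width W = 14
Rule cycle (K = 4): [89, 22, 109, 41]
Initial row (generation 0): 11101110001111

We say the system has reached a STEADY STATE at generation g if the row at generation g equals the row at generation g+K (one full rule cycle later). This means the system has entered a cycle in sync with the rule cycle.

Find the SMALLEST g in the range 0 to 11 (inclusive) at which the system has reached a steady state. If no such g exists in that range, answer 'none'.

Gen 0: 11101110001111
Gen 1 (rule 89): 10101011101001
Gen 2 (rule 22): 10101000001111
Gen 3 (rule 109): 11111011101001
Gen 4 (rule 41): 10000110010000
Gen 5 (rule 89): 01110111001111
Gen 6 (rule 22): 10000000110000
Gen 7 (rule 109): 10111110110111
Gen 8 (rule 41): 01100001101100
Gen 9 (rule 89): 01111101101111
Gen 10 (rule 22): 10000000000000
Gen 11 (rule 109): 10111111111111
Gen 12 (rule 41): 01100000000000
Gen 13 (rule 89): 01111111111111
Gen 14 (rule 22): 10000000000000
Gen 15 (rule 109): 10111111111111

Answer: 10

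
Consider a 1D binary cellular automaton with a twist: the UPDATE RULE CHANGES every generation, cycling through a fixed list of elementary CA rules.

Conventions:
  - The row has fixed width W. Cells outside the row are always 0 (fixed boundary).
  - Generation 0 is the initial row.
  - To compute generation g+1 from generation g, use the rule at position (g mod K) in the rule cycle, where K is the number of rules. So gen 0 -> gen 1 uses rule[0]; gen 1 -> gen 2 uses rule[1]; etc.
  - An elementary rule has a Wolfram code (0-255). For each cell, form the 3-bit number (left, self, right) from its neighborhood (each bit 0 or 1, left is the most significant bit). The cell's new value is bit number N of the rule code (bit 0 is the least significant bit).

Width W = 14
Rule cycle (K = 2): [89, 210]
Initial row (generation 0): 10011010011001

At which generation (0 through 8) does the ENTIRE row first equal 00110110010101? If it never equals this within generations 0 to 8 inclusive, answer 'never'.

Gen 0: 10011010011001
Gen 1 (rule 89): 01011001011100
Gen 2 (rule 210): 10001110001110
Gen 3 (rule 89): 01101011101011
Gen 4 (rule 210): 10100001100001
Gen 5 (rule 89): 00011101111100
Gen 6 (rule 210): 00101100111110
Gen 7 (rule 89): 10001110100011
Gen 8 (rule 210): 01010110010101

Answer: never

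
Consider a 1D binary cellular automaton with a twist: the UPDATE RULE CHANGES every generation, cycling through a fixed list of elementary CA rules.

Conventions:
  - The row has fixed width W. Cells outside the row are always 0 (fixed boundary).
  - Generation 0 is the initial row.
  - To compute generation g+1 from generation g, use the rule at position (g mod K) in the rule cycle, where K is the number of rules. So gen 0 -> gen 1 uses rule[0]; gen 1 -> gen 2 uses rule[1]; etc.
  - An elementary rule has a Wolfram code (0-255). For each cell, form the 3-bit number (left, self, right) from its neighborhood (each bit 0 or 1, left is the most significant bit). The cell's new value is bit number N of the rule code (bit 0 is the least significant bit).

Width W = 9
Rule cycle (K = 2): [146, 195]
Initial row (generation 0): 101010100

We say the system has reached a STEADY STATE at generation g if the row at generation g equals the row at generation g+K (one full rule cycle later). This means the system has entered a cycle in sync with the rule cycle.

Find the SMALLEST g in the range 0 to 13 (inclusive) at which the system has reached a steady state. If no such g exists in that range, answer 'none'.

Gen 0: 101010100
Gen 1 (rule 146): 000000010
Gen 2 (rule 195): 111111100
Gen 3 (rule 146): 011111010
Gen 4 (rule 195): 101111000
Gen 5 (rule 146): 000110100
Gen 6 (rule 195): 111010001
Gen 7 (rule 146): 010001010
Gen 8 (rule 195): 100110000
Gen 9 (rule 146): 011001000
Gen 10 (rule 195): 101010011
Gen 11 (rule 146): 000001100
Gen 12 (rule 195): 111110101
Gen 13 (rule 146): 011100000
Gen 14 (rule 195): 101101111
Gen 15 (rule 146): 000000110

Answer: none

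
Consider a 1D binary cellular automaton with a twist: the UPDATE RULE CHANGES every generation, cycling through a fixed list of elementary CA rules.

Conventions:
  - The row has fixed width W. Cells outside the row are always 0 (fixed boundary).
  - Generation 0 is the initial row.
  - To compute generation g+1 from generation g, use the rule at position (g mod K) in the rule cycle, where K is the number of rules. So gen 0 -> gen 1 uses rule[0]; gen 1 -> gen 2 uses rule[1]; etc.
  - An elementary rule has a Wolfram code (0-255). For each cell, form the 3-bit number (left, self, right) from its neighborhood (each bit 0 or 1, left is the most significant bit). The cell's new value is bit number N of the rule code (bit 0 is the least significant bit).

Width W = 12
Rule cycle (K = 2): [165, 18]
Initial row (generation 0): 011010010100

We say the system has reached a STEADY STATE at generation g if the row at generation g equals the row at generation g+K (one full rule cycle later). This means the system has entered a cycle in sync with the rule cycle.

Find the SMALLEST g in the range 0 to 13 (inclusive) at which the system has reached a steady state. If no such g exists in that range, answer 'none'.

Answer: 6

Derivation:
Gen 0: 011010010100
Gen 1 (rule 165): 000110011101
Gen 2 (rule 18): 001001100000
Gen 3 (rule 165): 101000001111
Gen 4 (rule 18): 000100010000
Gen 5 (rule 165): 110101010111
Gen 6 (rule 18): 000000000000
Gen 7 (rule 165): 111111111111
Gen 8 (rule 18): 000000000000
Gen 9 (rule 165): 111111111111
Gen 10 (rule 18): 000000000000
Gen 11 (rule 165): 111111111111
Gen 12 (rule 18): 000000000000
Gen 13 (rule 165): 111111111111
Gen 14 (rule 18): 000000000000
Gen 15 (rule 165): 111111111111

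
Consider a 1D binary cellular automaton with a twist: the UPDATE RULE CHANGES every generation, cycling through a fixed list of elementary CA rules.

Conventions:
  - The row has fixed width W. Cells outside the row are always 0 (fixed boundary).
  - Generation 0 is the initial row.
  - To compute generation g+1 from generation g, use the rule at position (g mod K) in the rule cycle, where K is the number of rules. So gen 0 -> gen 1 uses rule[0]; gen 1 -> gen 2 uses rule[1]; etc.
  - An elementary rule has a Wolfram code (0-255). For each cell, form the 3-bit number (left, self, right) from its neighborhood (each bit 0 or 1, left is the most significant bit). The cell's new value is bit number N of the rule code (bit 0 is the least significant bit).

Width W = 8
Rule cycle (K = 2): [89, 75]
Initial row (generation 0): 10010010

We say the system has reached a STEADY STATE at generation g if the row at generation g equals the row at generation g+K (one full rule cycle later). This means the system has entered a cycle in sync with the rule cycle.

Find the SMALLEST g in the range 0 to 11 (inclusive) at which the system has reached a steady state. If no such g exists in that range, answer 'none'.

Gen 0: 10010010
Gen 1 (rule 89): 01001001
Gen 2 (rule 75): 10010010
Gen 3 (rule 89): 01001001
Gen 4 (rule 75): 10010010
Gen 5 (rule 89): 01001001
Gen 6 (rule 75): 10010010
Gen 7 (rule 89): 01001001
Gen 8 (rule 75): 10010010
Gen 9 (rule 89): 01001001
Gen 10 (rule 75): 10010010
Gen 11 (rule 89): 01001001
Gen 12 (rule 75): 10010010
Gen 13 (rule 89): 01001001

Answer: 0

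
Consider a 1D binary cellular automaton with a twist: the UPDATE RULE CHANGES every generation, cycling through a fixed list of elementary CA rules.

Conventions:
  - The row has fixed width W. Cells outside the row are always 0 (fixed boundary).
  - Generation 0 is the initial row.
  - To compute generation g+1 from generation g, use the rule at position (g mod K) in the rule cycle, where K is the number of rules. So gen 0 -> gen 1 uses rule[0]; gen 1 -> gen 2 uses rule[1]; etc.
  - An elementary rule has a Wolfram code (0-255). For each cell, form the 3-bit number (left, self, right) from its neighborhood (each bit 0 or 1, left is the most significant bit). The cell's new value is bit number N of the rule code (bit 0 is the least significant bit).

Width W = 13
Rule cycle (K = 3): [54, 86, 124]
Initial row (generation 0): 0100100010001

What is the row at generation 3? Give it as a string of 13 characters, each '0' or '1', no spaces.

Gen 0: 0100100010001
Gen 1 (rule 54): 1111110111011
Gen 2 (rule 86): 0000010001001
Gen 3 (rule 124): 0000011001101

Answer: 0000011001101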